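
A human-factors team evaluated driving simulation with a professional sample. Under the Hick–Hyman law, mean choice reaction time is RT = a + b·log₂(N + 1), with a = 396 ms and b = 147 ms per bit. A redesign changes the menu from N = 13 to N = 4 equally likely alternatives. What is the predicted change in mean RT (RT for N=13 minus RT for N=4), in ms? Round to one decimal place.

218.4

RT(13) = 396 + 147·log₂(14) = 396 + 147·3.8074 = 955.6878 ms.
RT(4) = 396 + 147·log₂(5) = 396 + 147·2.3219 = 737.3193 ms.
Difference = 955.6878 − 737.3193 = 218.3685 ≈ 218.4 ms.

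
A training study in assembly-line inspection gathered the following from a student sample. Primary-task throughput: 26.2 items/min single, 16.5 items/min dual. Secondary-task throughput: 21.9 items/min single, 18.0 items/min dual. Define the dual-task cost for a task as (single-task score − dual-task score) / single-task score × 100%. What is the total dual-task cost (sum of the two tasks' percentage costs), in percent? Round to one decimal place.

54.8

Primary cost = (26.2 − 16.5) / 26.2 × 100% = 37.0229%.
Secondary cost = (21.9 − 18.0) / 21.9 × 100% = 17.8082%.
Total = 37.0229% + 17.8082% = 54.8311% ≈ 54.8%.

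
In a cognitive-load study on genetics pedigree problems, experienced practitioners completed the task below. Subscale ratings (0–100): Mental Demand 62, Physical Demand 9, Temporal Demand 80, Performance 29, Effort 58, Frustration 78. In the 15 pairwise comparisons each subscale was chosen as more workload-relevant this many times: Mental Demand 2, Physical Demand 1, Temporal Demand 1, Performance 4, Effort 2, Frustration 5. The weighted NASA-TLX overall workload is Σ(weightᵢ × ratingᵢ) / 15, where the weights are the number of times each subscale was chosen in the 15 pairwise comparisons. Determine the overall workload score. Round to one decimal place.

The tallies are the weights (they sum to 15).
Weighted sum = 2·62 + 1·9 + 1·80 + 4·29 + 2·58 + 5·78
            = 124 + 9 + 80 + 116 + 116 + 390 = 835.
Overall workload = 835 / 15 = 55.6667 ≈ 55.7.

55.7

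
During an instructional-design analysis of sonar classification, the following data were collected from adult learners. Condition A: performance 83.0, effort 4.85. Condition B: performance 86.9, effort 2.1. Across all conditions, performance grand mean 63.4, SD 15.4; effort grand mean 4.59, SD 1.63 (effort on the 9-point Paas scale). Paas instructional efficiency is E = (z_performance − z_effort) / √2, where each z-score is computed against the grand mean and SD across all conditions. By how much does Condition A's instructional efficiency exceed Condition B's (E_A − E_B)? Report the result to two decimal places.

-1.37

Condition A: z_P = (83.0 − 63.4)/15.4 = 1.2727; z_E = (4.85 − 4.59)/1.63 = 0.1595; E_A = (1.2727 − 0.1595)/√2 = 0.7872.
Condition B: z_P = (86.9 − 63.4)/15.4 = 1.5260; z_E = (2.1 − 4.59)/1.63 = -1.5276; E_B = (1.5260 − (-1.5276))/√2 = 2.1592.
E_A − E_B = 0.7872 − 2.1592 = -1.3720 ≈ -1.37.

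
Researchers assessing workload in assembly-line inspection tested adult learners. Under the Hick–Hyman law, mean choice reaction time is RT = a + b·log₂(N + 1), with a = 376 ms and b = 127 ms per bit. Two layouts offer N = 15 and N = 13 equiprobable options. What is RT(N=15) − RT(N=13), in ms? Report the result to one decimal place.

24.5

RT(15) = 376 + 127·log₂(16) = 376 + 127·4.0000 = 884.0000 ms.
RT(13) = 376 + 127·log₂(14) = 376 + 127·3.8074 = 859.5398 ms.
Difference = 884.0000 − 859.5398 = 24.4602 ≈ 24.5 ms.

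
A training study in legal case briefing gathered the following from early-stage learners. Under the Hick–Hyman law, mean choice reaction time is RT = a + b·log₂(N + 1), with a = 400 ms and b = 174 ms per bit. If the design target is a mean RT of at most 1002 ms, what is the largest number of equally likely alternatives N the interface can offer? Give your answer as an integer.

Set 400 + 174·log₂(N + 1) ≤ 1002.
log₂(N + 1) ≤ (1002 − 400) / 174 = 3.4598.
N + 1 ≤ 2^3.4598 = 11.0028.
N ≤ 10.0028, so the largest integer N is 10.

10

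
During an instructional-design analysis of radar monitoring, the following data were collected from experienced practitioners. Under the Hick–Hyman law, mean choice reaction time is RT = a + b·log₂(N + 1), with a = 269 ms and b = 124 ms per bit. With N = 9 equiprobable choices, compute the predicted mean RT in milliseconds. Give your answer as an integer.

681

log₂(9 + 1) = log₂(10) = 3.3219.
RT = 269 + 124 × 3.3219 = 269 + 411.9156 = 680.9156 ms.
≈ 681 ms.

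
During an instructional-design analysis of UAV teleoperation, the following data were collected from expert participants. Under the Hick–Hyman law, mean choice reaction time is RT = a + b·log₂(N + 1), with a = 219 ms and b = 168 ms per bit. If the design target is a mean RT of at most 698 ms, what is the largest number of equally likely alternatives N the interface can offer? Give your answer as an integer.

6

Set 219 + 168·log₂(N + 1) ≤ 698.
log₂(N + 1) ≤ (698 − 219) / 168 = 2.8512.
N + 1 ≤ 2^2.8512 = 7.2160.
N ≤ 6.2160, so the largest integer N is 6.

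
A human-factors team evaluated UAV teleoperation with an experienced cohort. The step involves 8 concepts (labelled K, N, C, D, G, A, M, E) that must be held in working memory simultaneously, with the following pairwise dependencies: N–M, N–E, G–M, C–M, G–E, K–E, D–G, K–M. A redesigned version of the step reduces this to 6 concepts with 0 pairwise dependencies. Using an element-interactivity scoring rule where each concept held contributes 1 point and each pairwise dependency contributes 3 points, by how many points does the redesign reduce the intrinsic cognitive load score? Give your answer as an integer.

Original: 8 × 1 + 8 × 3 = 8 + 24 = 32.
Redesigned: 6 × 1 + 0 × 3 = 6 + 0 = 6.
Reduction = 32 − 6 = 26.

26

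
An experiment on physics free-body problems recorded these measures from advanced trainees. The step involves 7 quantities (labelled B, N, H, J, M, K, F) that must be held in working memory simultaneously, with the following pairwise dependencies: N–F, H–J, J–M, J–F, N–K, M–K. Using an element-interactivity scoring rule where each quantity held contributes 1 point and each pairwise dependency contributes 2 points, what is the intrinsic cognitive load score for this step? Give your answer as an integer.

19

Count of quantities held simultaneously: 7.
Count of pairwise dependencies listed: 6.
Element contribution: 7 × 1 = 7.
Interaction contribution: 6 × 2 = 12.
Intrinsic load = 7 + 12 = 19.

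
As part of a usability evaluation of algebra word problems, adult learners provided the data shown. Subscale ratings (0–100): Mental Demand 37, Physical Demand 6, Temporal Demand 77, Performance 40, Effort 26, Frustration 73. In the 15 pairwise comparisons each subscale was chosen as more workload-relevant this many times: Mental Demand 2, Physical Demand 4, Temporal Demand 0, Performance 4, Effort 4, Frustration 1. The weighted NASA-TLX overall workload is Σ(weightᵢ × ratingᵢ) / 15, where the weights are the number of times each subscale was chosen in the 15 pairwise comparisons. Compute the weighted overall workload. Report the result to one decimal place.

The tallies are the weights (they sum to 15).
Weighted sum = 2·37 + 4·6 + 0·77 + 4·40 + 4·26 + 1·73
            = 74 + 24 + 0 + 160 + 104 + 73 = 435.
Overall workload = 435 / 15 = 29.0000 ≈ 29.0.

29.0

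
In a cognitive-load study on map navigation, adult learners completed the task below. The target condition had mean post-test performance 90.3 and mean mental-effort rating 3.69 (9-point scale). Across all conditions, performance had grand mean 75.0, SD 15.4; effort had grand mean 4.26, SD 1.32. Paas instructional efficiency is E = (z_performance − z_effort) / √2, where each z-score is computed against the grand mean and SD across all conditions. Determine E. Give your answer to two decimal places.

1.01

z_performance = (90.3 − 75.0) / 15.4 = 15.3000 / 15.4 = 0.9935.
z_effort = (3.69 − 4.26) / 1.32 = -0.5700 / 1.32 = -0.4318.
z_P − z_E = 0.9935 − (-0.4318) = 1.4253.
E = 1.4253 / √2 = 1.4253 / 1.41421 = 1.0078 ≈ 1.01.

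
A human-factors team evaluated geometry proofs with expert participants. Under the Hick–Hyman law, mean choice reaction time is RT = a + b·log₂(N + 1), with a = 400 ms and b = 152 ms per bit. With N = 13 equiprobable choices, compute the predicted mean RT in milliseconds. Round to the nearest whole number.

log₂(13 + 1) = log₂(14) = 3.8074.
RT = 400 + 152 × 3.8074 = 400 + 578.7248 = 978.7248 ms.
≈ 979 ms.

979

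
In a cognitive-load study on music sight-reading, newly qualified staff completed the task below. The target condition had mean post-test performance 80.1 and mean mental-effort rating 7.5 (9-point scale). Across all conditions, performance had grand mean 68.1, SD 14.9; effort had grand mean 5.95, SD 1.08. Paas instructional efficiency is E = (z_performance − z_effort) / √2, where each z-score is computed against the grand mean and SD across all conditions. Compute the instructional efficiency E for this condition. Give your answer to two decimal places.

z_performance = (80.1 − 68.1) / 14.9 = 12.0000 / 14.9 = 0.8054.
z_effort = (7.5 − 5.95) / 1.08 = 1.5500 / 1.08 = 1.4352.
z_P − z_E = 0.8054 − 1.4352 = -0.6298.
E = -0.6298 / √2 = -0.6298 / 1.41421 = -0.4453 ≈ -0.45.

-0.45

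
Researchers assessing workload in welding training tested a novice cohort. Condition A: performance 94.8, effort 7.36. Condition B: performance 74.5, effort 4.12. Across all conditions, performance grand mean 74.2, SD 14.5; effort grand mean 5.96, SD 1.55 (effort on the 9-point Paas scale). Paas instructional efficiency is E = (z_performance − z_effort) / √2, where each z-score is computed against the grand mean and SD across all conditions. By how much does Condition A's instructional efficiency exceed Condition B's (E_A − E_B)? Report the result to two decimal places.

-0.49

Condition A: z_P = (94.8 − 74.2)/14.5 = 1.4207; z_E = (7.36 − 5.96)/1.55 = 0.9032; E_A = (1.4207 − 0.9032)/√2 = 0.3659.
Condition B: z_P = (74.5 − 74.2)/14.5 = 0.0207; z_E = (4.12 − 5.96)/1.55 = -1.1871; E_B = (0.0207 − (-1.1871))/√2 = 0.8540.
E_A − E_B = 0.3659 − 0.8540 = -0.4881 ≈ -0.49.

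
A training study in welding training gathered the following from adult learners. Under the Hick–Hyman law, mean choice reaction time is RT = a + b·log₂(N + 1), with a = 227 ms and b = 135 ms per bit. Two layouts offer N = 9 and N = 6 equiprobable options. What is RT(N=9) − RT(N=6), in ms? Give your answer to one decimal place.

RT(9) = 227 + 135·log₂(10) = 227 + 135·3.3219 = 675.4565 ms.
RT(6) = 227 + 135·log₂(7) = 227 + 135·2.8074 = 605.9990 ms.
Difference = 675.4565 − 605.9990 = 69.4575 ≈ 69.5 ms.

69.5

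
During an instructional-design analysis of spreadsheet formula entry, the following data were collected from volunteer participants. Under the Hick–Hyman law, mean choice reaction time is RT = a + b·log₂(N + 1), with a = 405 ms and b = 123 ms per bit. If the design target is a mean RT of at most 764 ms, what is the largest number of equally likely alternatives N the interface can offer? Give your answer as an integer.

Set 405 + 123·log₂(N + 1) ≤ 764.
log₂(N + 1) ≤ (764 − 405) / 123 = 2.9187.
N + 1 ≤ 2^2.9187 = 7.5616.
N ≤ 6.5616, so the largest integer N is 6.

6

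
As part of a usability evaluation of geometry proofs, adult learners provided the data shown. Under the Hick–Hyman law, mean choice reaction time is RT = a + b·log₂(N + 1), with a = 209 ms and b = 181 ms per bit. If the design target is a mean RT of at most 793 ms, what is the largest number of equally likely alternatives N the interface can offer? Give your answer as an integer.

8

Set 209 + 181·log₂(N + 1) ≤ 793.
log₂(N + 1) ≤ (793 − 209) / 181 = 3.2265.
N + 1 ≤ 2^3.2265 = 9.3599.
N ≤ 8.3599, so the largest integer N is 8.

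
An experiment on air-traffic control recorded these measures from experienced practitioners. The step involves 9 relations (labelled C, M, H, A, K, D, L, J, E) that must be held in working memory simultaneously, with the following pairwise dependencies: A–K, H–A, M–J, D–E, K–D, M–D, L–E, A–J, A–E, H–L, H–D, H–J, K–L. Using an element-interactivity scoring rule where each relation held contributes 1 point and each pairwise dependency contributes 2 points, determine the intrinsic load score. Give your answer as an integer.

Count of relations held simultaneously: 9.
Count of pairwise dependencies listed: 13.
Element contribution: 9 × 1 = 9.
Interaction contribution: 13 × 2 = 26.
Intrinsic load = 9 + 26 = 35.

35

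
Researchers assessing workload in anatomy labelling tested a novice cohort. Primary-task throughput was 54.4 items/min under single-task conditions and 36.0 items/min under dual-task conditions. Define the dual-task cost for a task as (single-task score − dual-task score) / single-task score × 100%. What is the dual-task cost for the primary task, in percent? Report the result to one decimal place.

33.8

Cost = (54.4 − 36.0) / 54.4 × 100%
     = 18.4000 / 54.4 × 100% = 33.8235%.
≈ 33.8%.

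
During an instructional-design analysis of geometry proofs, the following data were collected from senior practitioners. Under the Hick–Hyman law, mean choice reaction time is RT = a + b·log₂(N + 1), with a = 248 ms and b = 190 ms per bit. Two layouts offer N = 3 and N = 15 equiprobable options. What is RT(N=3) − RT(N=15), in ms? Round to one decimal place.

RT(3) = 248 + 190·log₂(4) = 248 + 190·2.0000 = 628.0000 ms.
RT(15) = 248 + 190·log₂(16) = 248 + 190·4.0000 = 1008.0000 ms.
Difference = 628.0000 − 1008.0000 = -380.0000 ≈ -380.0 ms.

-380.0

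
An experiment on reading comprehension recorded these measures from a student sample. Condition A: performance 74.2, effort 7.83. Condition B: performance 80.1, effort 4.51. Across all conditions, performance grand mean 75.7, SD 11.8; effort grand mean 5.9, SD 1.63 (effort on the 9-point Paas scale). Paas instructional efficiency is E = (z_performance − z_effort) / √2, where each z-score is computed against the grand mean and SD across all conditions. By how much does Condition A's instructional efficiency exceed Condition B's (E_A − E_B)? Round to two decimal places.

Condition A: z_P = (74.2 − 75.7)/11.8 = -0.1271; z_E = (7.83 − 5.9)/1.63 = 1.1840; E_A = (-0.1271 − 1.1840)/√2 = -0.9271.
Condition B: z_P = (80.1 − 75.7)/11.8 = 0.3729; z_E = (4.51 − 5.9)/1.63 = -0.8528; E_B = (0.3729 − (-0.8528))/√2 = 0.8667.
E_A − E_B = -0.9271 − 0.8667 = -1.7938 ≈ -1.79.

-1.79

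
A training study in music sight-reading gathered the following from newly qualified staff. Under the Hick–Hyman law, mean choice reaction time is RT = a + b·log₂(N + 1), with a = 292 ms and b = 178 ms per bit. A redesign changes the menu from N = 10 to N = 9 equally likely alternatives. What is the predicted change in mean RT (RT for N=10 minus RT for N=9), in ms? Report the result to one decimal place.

RT(10) = 292 + 178·log₂(11) = 292 + 178·3.4594 = 907.7732 ms.
RT(9) = 292 + 178·log₂(10) = 292 + 178·3.3219 = 883.2982 ms.
Difference = 907.7732 − 883.2982 = 24.4750 ≈ 24.5 ms.

24.5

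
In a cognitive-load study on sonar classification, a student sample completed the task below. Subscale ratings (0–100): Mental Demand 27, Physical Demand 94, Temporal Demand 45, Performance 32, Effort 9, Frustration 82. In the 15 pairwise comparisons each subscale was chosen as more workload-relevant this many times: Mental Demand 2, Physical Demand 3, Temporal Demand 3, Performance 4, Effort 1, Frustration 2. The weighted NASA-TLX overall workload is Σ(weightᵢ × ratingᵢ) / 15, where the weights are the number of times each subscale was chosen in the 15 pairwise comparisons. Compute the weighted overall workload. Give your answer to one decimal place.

51.5

The tallies are the weights (they sum to 15).
Weighted sum = 2·27 + 3·94 + 3·45 + 4·32 + 1·9 + 2·82
            = 54 + 282 + 135 + 128 + 9 + 164 = 772.
Overall workload = 772 / 15 = 51.4667 ≈ 51.5.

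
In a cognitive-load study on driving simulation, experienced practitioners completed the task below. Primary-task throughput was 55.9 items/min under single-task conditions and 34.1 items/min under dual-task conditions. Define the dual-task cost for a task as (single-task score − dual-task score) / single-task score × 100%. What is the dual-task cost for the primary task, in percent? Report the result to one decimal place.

Cost = (55.9 − 34.1) / 55.9 × 100%
     = 21.8000 / 55.9 × 100% = 38.9982%.
≈ 39.0%.

39.0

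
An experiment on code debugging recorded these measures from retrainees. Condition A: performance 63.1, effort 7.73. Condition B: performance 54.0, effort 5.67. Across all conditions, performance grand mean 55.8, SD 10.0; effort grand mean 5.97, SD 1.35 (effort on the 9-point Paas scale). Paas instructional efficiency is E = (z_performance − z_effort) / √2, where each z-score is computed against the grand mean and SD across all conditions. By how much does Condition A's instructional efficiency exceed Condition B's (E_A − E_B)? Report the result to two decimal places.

Condition A: z_P = (63.1 − 55.8)/10.0 = 0.7300; z_E = (7.73 − 5.97)/1.35 = 1.3037; E_A = (0.7300 − 1.3037)/√2 = -0.4057.
Condition B: z_P = (54.0 − 55.8)/10.0 = -0.1800; z_E = (5.67 − 5.97)/1.35 = -0.2222; E_B = (-0.1800 − (-0.2222))/√2 = 0.0298.
E_A − E_B = -0.4057 − 0.0298 = -0.4355 ≈ -0.44.

-0.44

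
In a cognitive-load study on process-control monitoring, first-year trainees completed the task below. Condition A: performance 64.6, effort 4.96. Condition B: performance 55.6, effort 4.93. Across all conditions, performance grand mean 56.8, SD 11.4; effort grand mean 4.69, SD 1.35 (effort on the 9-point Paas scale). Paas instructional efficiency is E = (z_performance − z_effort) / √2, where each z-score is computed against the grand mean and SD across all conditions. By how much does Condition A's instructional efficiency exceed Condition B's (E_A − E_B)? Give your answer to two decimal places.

Condition A: z_P = (64.6 − 56.8)/11.4 = 0.6842; z_E = (4.96 − 4.69)/1.35 = 0.2000; E_A = (0.6842 − 0.2000)/√2 = 0.3424.
Condition B: z_P = (55.6 − 56.8)/11.4 = -0.1053; z_E = (4.93 − 4.69)/1.35 = 0.1778; E_B = (-0.1053 − 0.1778)/√2 = -0.2002.
E_A − E_B = 0.3424 − (-0.2002) = 0.5426 ≈ 0.54.

0.54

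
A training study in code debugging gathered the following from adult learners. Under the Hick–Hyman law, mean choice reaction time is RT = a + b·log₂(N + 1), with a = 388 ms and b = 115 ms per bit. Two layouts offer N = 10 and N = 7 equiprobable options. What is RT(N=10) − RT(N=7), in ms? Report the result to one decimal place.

52.8

RT(10) = 388 + 115·log₂(11) = 388 + 115·3.4594 = 785.8310 ms.
RT(7) = 388 + 115·log₂(8) = 388 + 115·3.0000 = 733.0000 ms.
Difference = 785.8310 − 733.0000 = 52.8310 ≈ 52.8 ms.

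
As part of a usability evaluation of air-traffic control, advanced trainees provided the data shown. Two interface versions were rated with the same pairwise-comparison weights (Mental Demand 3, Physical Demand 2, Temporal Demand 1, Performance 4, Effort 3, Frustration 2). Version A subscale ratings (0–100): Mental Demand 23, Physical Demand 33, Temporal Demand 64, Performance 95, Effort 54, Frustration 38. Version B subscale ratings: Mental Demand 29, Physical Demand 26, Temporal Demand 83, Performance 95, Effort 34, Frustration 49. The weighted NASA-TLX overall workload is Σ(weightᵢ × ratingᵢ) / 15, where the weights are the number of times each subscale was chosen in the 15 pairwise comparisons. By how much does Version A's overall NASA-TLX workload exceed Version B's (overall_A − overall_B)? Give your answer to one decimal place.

1.0

Version A weighted sum = 3·23 + 2·33 + 1·64 + 4·95 + 3·54 + 2·38 = 69 + 66 + 64 + 380 + 162 + 76 = 817; overall_A = 817/15 = 54.4667.
Version B weighted sum = 3·29 + 2·26 + 1·83 + 4·95 + 3·34 + 2·49 = 87 + 52 + 83 + 380 + 102 + 98 = 802; overall_B = 802/15 = 53.4667.
Difference = 54.4667 − 53.4667 = 1.0000 ≈ 1.0.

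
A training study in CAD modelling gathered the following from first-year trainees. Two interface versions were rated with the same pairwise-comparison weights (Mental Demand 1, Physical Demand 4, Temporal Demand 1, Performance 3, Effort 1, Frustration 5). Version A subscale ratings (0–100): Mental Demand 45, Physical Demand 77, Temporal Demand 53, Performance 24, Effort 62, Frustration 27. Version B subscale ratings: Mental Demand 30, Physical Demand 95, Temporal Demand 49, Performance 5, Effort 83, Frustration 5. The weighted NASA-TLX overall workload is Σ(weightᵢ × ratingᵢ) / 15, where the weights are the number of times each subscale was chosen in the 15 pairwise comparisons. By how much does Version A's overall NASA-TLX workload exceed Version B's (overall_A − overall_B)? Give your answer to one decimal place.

Version A weighted sum = 1·45 + 4·77 + 1·53 + 3·24 + 1·62 + 5·27 = 45 + 308 + 53 + 72 + 62 + 135 = 675; overall_A = 675/15 = 45.0000.
Version B weighted sum = 1·30 + 4·95 + 1·49 + 3·5 + 1·83 + 5·5 = 30 + 380 + 49 + 15 + 83 + 25 = 582; overall_B = 582/15 = 38.8000.
Difference = 45.0000 − 38.8000 = 6.2000 ≈ 6.2.

6.2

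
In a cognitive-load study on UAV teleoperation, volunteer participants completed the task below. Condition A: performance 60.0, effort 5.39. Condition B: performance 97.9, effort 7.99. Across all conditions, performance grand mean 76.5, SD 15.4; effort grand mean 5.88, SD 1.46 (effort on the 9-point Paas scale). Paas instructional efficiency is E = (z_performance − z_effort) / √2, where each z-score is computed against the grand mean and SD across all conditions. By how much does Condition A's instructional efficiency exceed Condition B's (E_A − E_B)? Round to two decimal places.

Condition A: z_P = (60.0 − 76.5)/15.4 = -1.0714; z_E = (5.39 − 5.88)/1.46 = -0.3356; E_A = (-1.0714 − (-0.3356))/√2 = -0.5203.
Condition B: z_P = (97.9 − 76.5)/15.4 = 1.3896; z_E = (7.99 − 5.88)/1.46 = 1.4452; E_B = (1.3896 − 1.4452)/√2 = -0.0393.
E_A − E_B = -0.5203 − (-0.0393) = -0.4810 ≈ -0.48.

-0.48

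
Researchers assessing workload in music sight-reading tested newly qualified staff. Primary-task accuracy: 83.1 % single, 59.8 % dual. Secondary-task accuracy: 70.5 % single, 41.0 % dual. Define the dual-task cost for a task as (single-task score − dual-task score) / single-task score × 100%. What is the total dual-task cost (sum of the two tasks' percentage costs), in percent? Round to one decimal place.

69.9

Primary cost = (83.1 − 59.8) / 83.1 × 100% = 28.0385%.
Secondary cost = (70.5 − 41.0) / 70.5 × 100% = 41.8440%.
Total = 28.0385% + 41.8440% = 69.8825% ≈ 69.9%.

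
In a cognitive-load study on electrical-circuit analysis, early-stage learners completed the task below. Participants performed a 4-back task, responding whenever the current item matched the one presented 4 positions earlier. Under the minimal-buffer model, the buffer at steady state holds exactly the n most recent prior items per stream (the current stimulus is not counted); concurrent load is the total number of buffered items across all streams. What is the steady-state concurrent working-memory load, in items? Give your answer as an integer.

4

The buffer holds the 4 most recent prior items.
Steady-state concurrent load = 4 items.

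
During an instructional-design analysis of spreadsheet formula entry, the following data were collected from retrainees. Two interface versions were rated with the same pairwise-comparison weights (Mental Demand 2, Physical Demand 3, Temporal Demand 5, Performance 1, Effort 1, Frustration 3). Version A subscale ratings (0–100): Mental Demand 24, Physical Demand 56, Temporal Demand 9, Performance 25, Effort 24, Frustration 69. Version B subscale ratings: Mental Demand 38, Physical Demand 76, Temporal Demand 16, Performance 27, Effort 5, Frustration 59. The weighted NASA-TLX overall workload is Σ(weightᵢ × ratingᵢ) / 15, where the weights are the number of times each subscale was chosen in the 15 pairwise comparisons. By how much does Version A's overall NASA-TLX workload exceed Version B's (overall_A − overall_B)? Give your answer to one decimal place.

-5.1

Version A weighted sum = 2·24 + 3·56 + 5·9 + 1·25 + 1·24 + 3·69 = 48 + 168 + 45 + 25 + 24 + 207 = 517; overall_A = 517/15 = 34.4667.
Version B weighted sum = 2·38 + 3·76 + 5·16 + 1·27 + 1·5 + 3·59 = 76 + 228 + 80 + 27 + 5 + 177 = 593; overall_B = 593/15 = 39.5333.
Difference = 34.4667 − 39.5333 = -5.0666 ≈ -5.1.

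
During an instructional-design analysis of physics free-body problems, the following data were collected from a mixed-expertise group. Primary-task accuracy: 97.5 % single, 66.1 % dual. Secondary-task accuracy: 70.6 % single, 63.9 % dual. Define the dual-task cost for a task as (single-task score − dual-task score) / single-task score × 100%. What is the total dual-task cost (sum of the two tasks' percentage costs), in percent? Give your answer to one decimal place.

41.7

Primary cost = (97.5 − 66.1) / 97.5 × 100% = 32.2051%.
Secondary cost = (70.6 − 63.9) / 70.6 × 100% = 9.4901%.
Total = 32.2051% + 9.4901% = 41.6952% ≈ 41.7%.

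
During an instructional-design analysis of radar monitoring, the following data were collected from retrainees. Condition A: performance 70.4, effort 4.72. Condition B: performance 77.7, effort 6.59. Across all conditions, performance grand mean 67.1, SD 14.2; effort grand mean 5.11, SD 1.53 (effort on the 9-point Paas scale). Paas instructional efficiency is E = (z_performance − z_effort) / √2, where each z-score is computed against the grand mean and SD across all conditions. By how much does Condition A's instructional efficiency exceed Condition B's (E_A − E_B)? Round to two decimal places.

0.50

Condition A: z_P = (70.4 − 67.1)/14.2 = 0.2324; z_E = (4.72 − 5.11)/1.53 = -0.2549; E_A = (0.2324 − (-0.2549))/√2 = 0.3446.
Condition B: z_P = (77.7 − 67.1)/14.2 = 0.7465; z_E = (6.59 − 5.11)/1.53 = 0.9673; E_B = (0.7465 − 0.9673)/√2 = -0.1561.
E_A − E_B = 0.3446 − (-0.1561) = 0.5007 ≈ 0.50.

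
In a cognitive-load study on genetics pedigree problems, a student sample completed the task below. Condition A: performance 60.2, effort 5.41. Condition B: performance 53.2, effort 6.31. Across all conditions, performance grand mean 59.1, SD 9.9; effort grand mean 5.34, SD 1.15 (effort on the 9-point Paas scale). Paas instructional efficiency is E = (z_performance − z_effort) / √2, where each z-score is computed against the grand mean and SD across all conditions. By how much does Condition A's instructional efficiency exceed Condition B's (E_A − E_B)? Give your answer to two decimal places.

1.05

Condition A: z_P = (60.2 − 59.1)/9.9 = 0.1111; z_E = (5.41 − 5.34)/1.15 = 0.0609; E_A = (0.1111 − 0.0609)/√2 = 0.0355.
Condition B: z_P = (53.2 − 59.1)/9.9 = -0.5960; z_E = (6.31 − 5.34)/1.15 = 0.8435; E_B = (-0.5960 − 0.8435)/√2 = -1.0179.
E_A − E_B = 0.0355 − (-1.0179) = 1.0534 ≈ 1.05.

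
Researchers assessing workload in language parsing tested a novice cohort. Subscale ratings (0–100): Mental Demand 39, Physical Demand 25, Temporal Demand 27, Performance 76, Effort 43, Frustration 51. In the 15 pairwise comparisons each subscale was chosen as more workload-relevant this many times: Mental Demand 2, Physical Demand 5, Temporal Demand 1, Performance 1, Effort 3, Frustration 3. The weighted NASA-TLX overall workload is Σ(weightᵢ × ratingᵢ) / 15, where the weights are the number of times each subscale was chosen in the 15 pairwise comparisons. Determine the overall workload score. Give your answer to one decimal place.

39.2

The tallies are the weights (they sum to 15).
Weighted sum = 2·39 + 5·25 + 1·27 + 1·76 + 3·43 + 3·51
            = 78 + 125 + 27 + 76 + 129 + 153 = 588.
Overall workload = 588 / 15 = 39.2000 ≈ 39.2.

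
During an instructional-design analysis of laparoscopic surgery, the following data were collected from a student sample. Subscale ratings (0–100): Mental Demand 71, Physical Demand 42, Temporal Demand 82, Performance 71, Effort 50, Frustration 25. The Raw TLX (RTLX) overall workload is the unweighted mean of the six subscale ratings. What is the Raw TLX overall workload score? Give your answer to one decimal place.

56.8

Sum of ratings = 71 + 42 + 82 + 71 + 50 + 25 = 341.
RTLX = 341 / 6 = 56.8333 ≈ 56.8.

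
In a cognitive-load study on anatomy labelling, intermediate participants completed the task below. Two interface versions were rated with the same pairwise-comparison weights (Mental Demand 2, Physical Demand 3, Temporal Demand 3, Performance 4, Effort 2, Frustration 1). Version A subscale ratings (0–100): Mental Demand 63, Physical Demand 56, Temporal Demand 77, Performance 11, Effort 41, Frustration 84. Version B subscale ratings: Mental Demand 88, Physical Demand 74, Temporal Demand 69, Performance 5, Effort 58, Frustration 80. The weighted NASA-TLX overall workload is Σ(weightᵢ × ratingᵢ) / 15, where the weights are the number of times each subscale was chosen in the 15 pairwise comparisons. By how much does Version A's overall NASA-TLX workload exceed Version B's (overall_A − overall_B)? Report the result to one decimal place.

-5.7

Version A weighted sum = 2·63 + 3·56 + 3·77 + 4·11 + 2·41 + 1·84 = 126 + 168 + 231 + 44 + 82 + 84 = 735; overall_A = 735/15 = 49.0000.
Version B weighted sum = 2·88 + 3·74 + 3·69 + 4·5 + 2·58 + 1·80 = 176 + 222 + 207 + 20 + 116 + 80 = 821; overall_B = 821/15 = 54.7333.
Difference = 49.0000 − 54.7333 = -5.7333 ≈ -5.7.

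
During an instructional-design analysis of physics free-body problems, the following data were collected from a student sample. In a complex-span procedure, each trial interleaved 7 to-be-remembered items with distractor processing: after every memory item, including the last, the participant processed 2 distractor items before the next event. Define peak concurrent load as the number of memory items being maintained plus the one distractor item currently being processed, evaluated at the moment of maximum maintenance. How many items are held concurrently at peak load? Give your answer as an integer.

8

Maintenance is greatest during the distractor(s) after memory item 7: all 7 memory items are being held.
One distractor item is concurrently being processed.
Peak concurrent load = 7 + 1 = 8 items.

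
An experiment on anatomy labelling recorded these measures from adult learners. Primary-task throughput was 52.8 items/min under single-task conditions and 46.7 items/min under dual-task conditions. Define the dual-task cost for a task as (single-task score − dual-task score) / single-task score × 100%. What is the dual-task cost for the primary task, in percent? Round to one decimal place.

11.6

Cost = (52.8 − 46.7) / 52.8 × 100%
     = 6.1000 / 52.8 × 100% = 11.5530%.
≈ 11.6%.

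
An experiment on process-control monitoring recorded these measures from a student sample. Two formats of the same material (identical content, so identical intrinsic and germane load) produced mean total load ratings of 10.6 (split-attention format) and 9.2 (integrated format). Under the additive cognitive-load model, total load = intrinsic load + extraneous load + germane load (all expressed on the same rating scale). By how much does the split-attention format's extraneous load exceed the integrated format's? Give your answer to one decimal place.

Intrinsic and germane load are equal across formats, so the difference in total load equals the difference in extraneous load.
Extraneous-load difference = 10.6 − 9.2 = 1.4.

1.4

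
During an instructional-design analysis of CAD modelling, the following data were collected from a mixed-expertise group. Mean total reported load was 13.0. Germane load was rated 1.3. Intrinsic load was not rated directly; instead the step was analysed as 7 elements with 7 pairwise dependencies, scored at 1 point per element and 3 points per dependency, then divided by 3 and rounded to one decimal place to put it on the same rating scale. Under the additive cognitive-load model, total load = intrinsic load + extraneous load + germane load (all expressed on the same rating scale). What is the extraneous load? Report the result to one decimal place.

2.4

Intrinsic (element-interactivity): (7 × 1 + 7 × 3) / 3 = 28 / 3 = 9.3333 → 9.3.
extraneous load = total − intrinsic − germane
             = 13.0 − 9.3 − 1.3 = 2.4.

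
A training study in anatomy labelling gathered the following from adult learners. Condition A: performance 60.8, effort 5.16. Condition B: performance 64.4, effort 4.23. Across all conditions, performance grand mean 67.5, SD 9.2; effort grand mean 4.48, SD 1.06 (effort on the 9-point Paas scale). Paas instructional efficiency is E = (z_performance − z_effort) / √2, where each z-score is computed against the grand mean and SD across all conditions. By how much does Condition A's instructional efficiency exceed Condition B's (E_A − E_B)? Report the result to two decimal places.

-0.90

Condition A: z_P = (60.8 − 67.5)/9.2 = -0.7283; z_E = (5.16 − 4.48)/1.06 = 0.6415; E_A = (-0.7283 − 0.6415)/√2 = -0.9686.
Condition B: z_P = (64.4 − 67.5)/9.2 = -0.3370; z_E = (4.23 − 4.48)/1.06 = -0.2358; E_B = (-0.3370 − (-0.2358))/√2 = -0.0716.
E_A − E_B = -0.9686 − (-0.0716) = -0.8970 ≈ -0.90.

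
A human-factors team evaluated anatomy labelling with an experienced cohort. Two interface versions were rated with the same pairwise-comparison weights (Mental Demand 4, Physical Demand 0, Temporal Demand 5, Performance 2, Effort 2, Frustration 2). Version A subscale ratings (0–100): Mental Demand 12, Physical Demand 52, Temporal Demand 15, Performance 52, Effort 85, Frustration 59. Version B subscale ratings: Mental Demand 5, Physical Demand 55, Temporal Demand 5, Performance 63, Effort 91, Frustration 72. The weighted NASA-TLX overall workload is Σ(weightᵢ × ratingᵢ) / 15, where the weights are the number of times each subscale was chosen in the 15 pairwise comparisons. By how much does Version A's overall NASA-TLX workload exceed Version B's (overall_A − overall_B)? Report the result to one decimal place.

1.2

Version A weighted sum = 4·12 + 0·52 + 5·15 + 2·52 + 2·85 + 2·59 = 48 + 0 + 75 + 104 + 170 + 118 = 515; overall_A = 515/15 = 34.3333.
Version B weighted sum = 4·5 + 0·55 + 5·5 + 2·63 + 2·91 + 2·72 = 20 + 0 + 25 + 126 + 182 + 144 = 497; overall_B = 497/15 = 33.1333.
Difference = 34.3333 − 33.1333 = 1.2000 ≈ 1.2.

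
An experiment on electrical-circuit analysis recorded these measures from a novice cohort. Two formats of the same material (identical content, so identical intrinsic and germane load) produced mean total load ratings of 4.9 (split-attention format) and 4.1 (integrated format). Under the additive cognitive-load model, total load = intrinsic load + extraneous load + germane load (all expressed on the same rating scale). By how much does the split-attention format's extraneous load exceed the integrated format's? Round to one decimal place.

0.8

Intrinsic and germane load are equal across formats, so the difference in total load equals the difference in extraneous load.
Extraneous-load difference = 4.9 − 4.1 = 0.8.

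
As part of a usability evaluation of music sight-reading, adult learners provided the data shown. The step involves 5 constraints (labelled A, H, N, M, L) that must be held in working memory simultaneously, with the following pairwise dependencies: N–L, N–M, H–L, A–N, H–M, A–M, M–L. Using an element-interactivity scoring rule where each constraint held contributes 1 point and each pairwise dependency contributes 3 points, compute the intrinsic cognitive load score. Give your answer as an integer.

26

Count of constraints held simultaneously: 5.
Count of pairwise dependencies listed: 7.
Element contribution: 5 × 1 = 5.
Interaction contribution: 7 × 3 = 21.
Intrinsic load = 5 + 21 = 26.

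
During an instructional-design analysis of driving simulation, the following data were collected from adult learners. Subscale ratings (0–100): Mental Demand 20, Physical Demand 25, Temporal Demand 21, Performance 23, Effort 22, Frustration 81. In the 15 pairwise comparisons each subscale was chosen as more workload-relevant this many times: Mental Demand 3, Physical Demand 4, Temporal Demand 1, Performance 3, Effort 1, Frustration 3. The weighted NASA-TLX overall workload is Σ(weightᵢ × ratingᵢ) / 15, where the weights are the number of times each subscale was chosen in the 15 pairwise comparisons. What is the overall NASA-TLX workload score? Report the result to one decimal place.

The tallies are the weights (they sum to 15).
Weighted sum = 3·20 + 4·25 + 1·21 + 3·23 + 1·22 + 3·81
            = 60 + 100 + 21 + 69 + 22 + 243 = 515.
Overall workload = 515 / 15 = 34.3333 ≈ 34.3.

34.3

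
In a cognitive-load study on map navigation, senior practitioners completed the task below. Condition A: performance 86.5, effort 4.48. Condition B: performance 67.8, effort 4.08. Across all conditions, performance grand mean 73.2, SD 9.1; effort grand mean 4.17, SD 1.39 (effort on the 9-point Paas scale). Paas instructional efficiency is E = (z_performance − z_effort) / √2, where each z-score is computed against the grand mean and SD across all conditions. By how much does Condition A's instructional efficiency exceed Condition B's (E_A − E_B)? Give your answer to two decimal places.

Condition A: z_P = (86.5 − 73.2)/9.1 = 1.4615; z_E = (4.48 − 4.17)/1.39 = 0.2230; E_A = (1.4615 − 0.2230)/√2 = 0.8758.
Condition B: z_P = (67.8 − 73.2)/9.1 = -0.5934; z_E = (4.08 − 4.17)/1.39 = -0.0647; E_B = (-0.5934 − (-0.0647))/√2 = -0.3738.
E_A − E_B = 0.8758 − (-0.3738) = 1.2496 ≈ 1.25.

1.25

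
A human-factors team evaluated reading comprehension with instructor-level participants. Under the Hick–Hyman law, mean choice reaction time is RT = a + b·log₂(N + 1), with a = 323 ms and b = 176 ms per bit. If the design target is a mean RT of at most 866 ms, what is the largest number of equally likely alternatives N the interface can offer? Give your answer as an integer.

Set 323 + 176·log₂(N + 1) ≤ 866.
log₂(N + 1) ≤ (866 − 323) / 176 = 3.0852.
N + 1 ≤ 2^3.0852 = 8.4867.
N ≤ 7.4867, so the largest integer N is 7.

7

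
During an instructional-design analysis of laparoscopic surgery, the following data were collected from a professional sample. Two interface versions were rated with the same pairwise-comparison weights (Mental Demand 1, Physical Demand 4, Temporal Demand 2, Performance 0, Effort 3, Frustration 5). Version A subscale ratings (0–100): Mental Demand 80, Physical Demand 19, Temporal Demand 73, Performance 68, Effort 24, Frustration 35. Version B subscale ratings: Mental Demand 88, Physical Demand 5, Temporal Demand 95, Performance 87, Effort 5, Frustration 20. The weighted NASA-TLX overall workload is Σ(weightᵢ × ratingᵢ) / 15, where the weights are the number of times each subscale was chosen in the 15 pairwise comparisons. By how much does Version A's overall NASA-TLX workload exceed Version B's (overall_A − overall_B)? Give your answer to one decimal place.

Version A weighted sum = 1·80 + 4·19 + 2·73 + 0·68 + 3·24 + 5·35 = 80 + 76 + 146 + 0 + 72 + 175 = 549; overall_A = 549/15 = 36.6000.
Version B weighted sum = 1·88 + 4·5 + 2·95 + 0·87 + 3·5 + 5·20 = 88 + 20 + 190 + 0 + 15 + 100 = 413; overall_B = 413/15 = 27.5333.
Difference = 36.6000 − 27.5333 = 9.0667 ≈ 9.1.

9.1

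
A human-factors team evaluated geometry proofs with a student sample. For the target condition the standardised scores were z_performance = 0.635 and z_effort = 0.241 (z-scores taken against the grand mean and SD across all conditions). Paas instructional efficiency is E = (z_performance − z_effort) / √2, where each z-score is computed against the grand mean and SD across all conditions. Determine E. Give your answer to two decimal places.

0.28

z_P − z_E = 0.635 − 0.241 = 0.3940.
E = 0.3940 / √2 = 0.3940 / 1.41421 = 0.2786 ≈ 0.28.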